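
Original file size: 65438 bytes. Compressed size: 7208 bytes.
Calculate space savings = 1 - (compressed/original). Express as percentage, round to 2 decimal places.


ratio = compressed/original = 7208/65438 = 0.11015
savings = 1 - ratio = 1 - 0.11015 = 0.88985
as a percentage: 0.88985 * 100 = 88.98%

Space savings = 1 - 7208/65438 = 88.98%


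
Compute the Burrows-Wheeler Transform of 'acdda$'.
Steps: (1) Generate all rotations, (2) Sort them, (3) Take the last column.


Rotations (sorted):
  0: $acdda -> last char: a
  1: a$acdd -> last char: d
  2: acdda$ -> last char: $
  3: cdda$a -> last char: a
  4: da$acd -> last char: d
  5: dda$ac -> last char: c


BWT = ad$adc


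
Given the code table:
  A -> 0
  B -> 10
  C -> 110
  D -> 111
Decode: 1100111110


Decoding:
110 -> C
0 -> A
111 -> D
110 -> C


Result: CADC


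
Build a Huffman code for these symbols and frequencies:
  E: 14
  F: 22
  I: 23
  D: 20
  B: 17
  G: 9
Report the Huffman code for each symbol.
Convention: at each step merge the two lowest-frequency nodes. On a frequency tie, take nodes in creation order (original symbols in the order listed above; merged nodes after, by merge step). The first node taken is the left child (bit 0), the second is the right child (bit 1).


Huffman tree construction:
Step 1: Merge G(9) + E(14) = 23
Step 2: Merge B(17) + D(20) = 37
Step 3: Merge F(22) + I(23) = 45
Step 4: Merge (G+E)(23) + (B+D)(37) = 60
Step 5: Merge (F+I)(45) + ((G+E)+(B+D))(60) = 105
Read each symbol's code off the tree from the root (left child = 0, right child = 1).

Codes:
  E: 101 (length 3)
  F: 00 (length 2)
  I: 01 (length 2)
  D: 111 (length 3)
  B: 110 (length 3)
  G: 100 (length 3)
Average code length: 270/105 = 2.5714 bits/symbol


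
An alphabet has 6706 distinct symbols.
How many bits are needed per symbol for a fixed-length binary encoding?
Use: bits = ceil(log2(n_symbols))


log2(6706) = 12.7112
Bracket: 2^12 = 4096 < 6706 <= 2^13 = 8192
So ceil(log2(6706)) = 13

bits = ceil(log2(6706)) = ceil(12.7112) = 13 bits


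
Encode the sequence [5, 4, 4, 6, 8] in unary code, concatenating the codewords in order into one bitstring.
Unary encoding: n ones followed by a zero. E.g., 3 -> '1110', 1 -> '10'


Encode each number as n ones followed by a terminating 0:
  5 -> 111110 (6 bits)
  4 -> 11110 (5 bits)
  4 -> 11110 (5 bits)
  6 -> 1111110 (7 bits)
  8 -> 111111110 (9 bits)
Total length = 6 + 5 + 5 + 7 + 9 = 32 bits.

Unary([5, 4, 4, 6, 8]) = 11111011110111101111110111111110 (32 bits)


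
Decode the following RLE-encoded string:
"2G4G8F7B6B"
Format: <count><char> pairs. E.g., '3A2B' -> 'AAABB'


Expanding each <count><char> pair:
  2G -> 'GG'
  4G -> 'GGGG'
  8F -> 'FFFFFFFF'
  7B -> 'BBBBBBB'
  6B -> 'BBBBBB'

Decoded = GGGGGGFFFFFFFFBBBBBBBBBBBBB


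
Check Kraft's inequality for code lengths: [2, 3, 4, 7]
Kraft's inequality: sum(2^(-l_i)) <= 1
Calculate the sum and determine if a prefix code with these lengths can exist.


Sum = 2^(-2) + 2^(-3) + 2^(-4) + 2^(-7)
    = 0.25 + 0.125 + 0.0625 + 0.0078125
    = 57/128 = 0.4453125
Since 0.4453125 <= 1, Kraft's inequality IS satisfied.
A prefix code with these lengths CAN exist.

Kraft sum = 0.4453125. Satisfied.


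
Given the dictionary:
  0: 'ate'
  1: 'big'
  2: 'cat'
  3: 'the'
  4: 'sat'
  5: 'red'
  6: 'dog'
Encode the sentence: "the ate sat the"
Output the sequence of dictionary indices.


Look up each word in the dictionary:
  'the' -> 3
  'ate' -> 0
  'sat' -> 4
  'the' -> 3

Encoded: [3, 0, 4, 3]


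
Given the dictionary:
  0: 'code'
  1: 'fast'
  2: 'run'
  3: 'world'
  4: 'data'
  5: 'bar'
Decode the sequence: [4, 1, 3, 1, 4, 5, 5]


Look up each index in the dictionary:
  4 -> 'data'
  1 -> 'fast'
  3 -> 'world'
  1 -> 'fast'
  4 -> 'data'
  5 -> 'bar'
  5 -> 'bar'

Decoded: "data fast world fast data bar bar"


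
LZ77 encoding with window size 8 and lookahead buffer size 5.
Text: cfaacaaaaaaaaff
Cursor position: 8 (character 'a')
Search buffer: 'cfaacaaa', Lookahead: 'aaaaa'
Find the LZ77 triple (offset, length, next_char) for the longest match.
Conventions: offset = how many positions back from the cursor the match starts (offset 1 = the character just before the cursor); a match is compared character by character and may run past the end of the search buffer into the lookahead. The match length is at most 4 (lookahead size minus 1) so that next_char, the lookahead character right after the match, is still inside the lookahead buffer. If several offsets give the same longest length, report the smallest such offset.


Try each offset into the search buffer:
  offset=1 (pos 7, char 'a'): match length 4
  offset=2 (pos 6, char 'a'): match length 4
  offset=3 (pos 5, char 'a'): match length 4
  offset=4 (pos 4, char 'c'): match length 0
  offset=5 (pos 3, char 'a'): match length 1
  offset=6 (pos 2, char 'a'): match length 2
  offset=7 (pos 1, char 'f'): match length 0
  offset=8 (pos 0, char 'c'): match length 0
Longest match has length 4, found at offsets 1, 2, 3; take the smallest, offset 1.
next_char = character at position 8 + 4 = 12 -> 'a'

Best match: offset=1, length=4 (matching 'aaaa' starting at position 7)
LZ77 triple: (1, 4, 'a')


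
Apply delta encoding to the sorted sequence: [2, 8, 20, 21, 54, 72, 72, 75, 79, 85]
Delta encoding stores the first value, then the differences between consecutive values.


First value: 2
Deltas:
  8 - 2 = 6
  20 - 8 = 12
  21 - 20 = 1
  54 - 21 = 33
  72 - 54 = 18
  72 - 72 = 0
  75 - 72 = 3
  79 - 75 = 4
  85 - 79 = 6


Delta encoded: [2, 6, 12, 1, 33, 18, 0, 3, 4, 6]


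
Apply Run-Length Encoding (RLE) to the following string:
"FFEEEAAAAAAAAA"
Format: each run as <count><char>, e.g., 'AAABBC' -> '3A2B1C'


Scanning runs left to right:
  i=0: run of 'F' x 2 -> '2F'
  i=2: run of 'E' x 3 -> '3E'
  i=5: run of 'A' x 9 -> '9A'

RLE = 2F3E9A


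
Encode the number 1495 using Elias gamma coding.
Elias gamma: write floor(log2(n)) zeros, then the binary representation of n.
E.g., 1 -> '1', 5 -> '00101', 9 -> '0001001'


num_bits = floor(log2(1495)) + 1 = 11
leading_zeros = num_bits - 1 = 10
binary(1495) = 10111010111

Elias gamma(1495) = '0000000000' + '10111010111' = 000000000010111010111 (21 bits)


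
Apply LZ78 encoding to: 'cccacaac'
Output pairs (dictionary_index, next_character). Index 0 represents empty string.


LZ78 encoding steps:
Dictionary: {0: ''}
Step 1: w='' (idx 0), next='c' -> output (0, 'c'), add 'c' as idx 1
Step 2: w='c' (idx 1), next='c' -> output (1, 'c'), add 'cc' as idx 2
Step 3: w='' (idx 0), next='a' -> output (0, 'a'), add 'a' as idx 3
Step 4: w='c' (idx 1), next='a' -> output (1, 'a'), add 'ca' as idx 4
Step 5: w='a' (idx 3), next='c' -> output (3, 'c'), add 'ac' as idx 5


Encoded: [(0, 'c'), (1, 'c'), (0, 'a'), (1, 'a'), (3, 'c')]


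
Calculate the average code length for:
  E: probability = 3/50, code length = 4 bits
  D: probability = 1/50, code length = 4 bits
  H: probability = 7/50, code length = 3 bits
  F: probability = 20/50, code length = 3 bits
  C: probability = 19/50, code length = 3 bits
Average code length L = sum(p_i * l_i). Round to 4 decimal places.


Weighted contributions p_i * l_i:
  E: (3/50) * 4 = 12/50
  D: (1/50) * 4 = 4/50
  H: (7/50) * 3 = 21/50
  F: (20/50) * 3 = 60/50
  C: (19/50) * 3 = 57/50
Sum = (12 + 4 + 21 + 60 + 57)/50 = 154/50

L = 154/50 = 3.0800 bits/symbol


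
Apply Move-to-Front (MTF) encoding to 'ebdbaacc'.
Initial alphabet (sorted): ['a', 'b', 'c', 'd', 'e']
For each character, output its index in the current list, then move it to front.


MTF encoding:
'e': index 4 in ['a', 'b', 'c', 'd', 'e'] -> ['e', 'a', 'b', 'c', 'd']
'b': index 2 in ['e', 'a', 'b', 'c', 'd'] -> ['b', 'e', 'a', 'c', 'd']
'd': index 4 in ['b', 'e', 'a', 'c', 'd'] -> ['d', 'b', 'e', 'a', 'c']
'b': index 1 in ['d', 'b', 'e', 'a', 'c'] -> ['b', 'd', 'e', 'a', 'c']
'a': index 3 in ['b', 'd', 'e', 'a', 'c'] -> ['a', 'b', 'd', 'e', 'c']
'a': index 0 in ['a', 'b', 'd', 'e', 'c'] -> ['a', 'b', 'd', 'e', 'c']
'c': index 4 in ['a', 'b', 'd', 'e', 'c'] -> ['c', 'a', 'b', 'd', 'e']
'c': index 0 in ['c', 'a', 'b', 'd', 'e'] -> ['c', 'a', 'b', 'd', 'e']


Output: [4, 2, 4, 1, 3, 0, 4, 0]


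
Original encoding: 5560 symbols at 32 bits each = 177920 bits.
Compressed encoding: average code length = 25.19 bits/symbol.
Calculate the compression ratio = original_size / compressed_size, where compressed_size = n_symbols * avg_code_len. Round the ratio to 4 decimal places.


original_size = n_symbols * orig_bits = 5560 * 32 = 177920 bits
compressed_size = n_symbols * avg_code_len = 5560 * 25.19 = 140056.4 bits
ratio = original_size / compressed_size = 177920 / 140056.4 = 1.2703

Compression ratio = 1.2703


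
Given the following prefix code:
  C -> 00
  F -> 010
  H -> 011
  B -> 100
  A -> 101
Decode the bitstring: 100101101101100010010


Decoding step by step:
Bits 100 -> B
Bits 101 -> A
Bits 101 -> A
Bits 101 -> A
Bits 100 -> B
Bits 010 -> F
Bits 010 -> F


Decoded message: BAAABFF


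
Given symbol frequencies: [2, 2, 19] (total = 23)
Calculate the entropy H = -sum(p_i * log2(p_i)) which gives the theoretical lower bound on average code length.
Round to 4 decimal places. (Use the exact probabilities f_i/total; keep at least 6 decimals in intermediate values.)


Per-symbol terms -p_i * log2(p_i) with p_i = f_i/23:
  p = 2/23 = 0.086957: log2(p) = -3.523562, -p*log2(p) = 0.306397
  p = 2/23 = 0.086957: log2(p) = -3.523562, -p*log2(p) = 0.306397
  p = 19/23 = 0.826087: log2(p) = -0.275634, -p*log2(p) = 0.227698
H = 0.306397 + 0.306397 + 0.227698 = 0.840492

H = 0.8405 bits/symbol


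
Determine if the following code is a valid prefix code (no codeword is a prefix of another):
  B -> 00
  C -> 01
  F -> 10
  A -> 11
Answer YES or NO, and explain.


Checking each pair (does one codeword prefix another?):
  B='00' vs C='01': no prefix
  B='00' vs F='10': no prefix
  B='00' vs A='11': no prefix
  C='01' vs B='00': no prefix
  C='01' vs F='10': no prefix
  C='01' vs A='11': no prefix
  F='10' vs B='00': no prefix
  F='10' vs C='01': no prefix
  F='10' vs A='11': no prefix
  A='11' vs B='00': no prefix
  A='11' vs C='01': no prefix
  A='11' vs F='10': no prefix
No violation found over all pairs.

YES -- this is a valid prefix code. No codeword is a prefix of any other codeword.


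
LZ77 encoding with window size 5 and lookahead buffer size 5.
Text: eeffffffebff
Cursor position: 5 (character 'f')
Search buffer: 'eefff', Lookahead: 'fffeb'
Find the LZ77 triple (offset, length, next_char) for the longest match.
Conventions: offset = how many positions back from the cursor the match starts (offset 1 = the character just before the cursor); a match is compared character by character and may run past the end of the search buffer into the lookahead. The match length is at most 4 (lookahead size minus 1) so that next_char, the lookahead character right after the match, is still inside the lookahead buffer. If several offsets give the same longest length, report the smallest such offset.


Try each offset into the search buffer:
  offset=1 (pos 4, char 'f'): match length 3
  offset=2 (pos 3, char 'f'): match length 3
  offset=3 (pos 2, char 'f'): match length 3
  offset=4 (pos 1, char 'e'): match length 0
  offset=5 (pos 0, char 'e'): match length 0
Longest match has length 3, found at offsets 1, 2, 3; take the smallest, offset 1.
next_char = character at position 5 + 3 = 8 -> 'e'

Best match: offset=1, length=3 (matching 'fff' starting at position 4)
LZ77 triple: (1, 3, 'e')


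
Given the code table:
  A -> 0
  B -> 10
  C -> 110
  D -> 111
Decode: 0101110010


Decoding:
0 -> A
10 -> B
111 -> D
0 -> A
0 -> A
10 -> B


Result: ABDAAB


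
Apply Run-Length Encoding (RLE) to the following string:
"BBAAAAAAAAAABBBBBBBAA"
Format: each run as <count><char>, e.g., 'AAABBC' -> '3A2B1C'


Scanning runs left to right:
  i=0: run of 'B' x 2 -> '2B'
  i=2: run of 'A' x 10 -> '10A'
  i=12: run of 'B' x 7 -> '7B'
  i=19: run of 'A' x 2 -> '2A'

RLE = 2B10A7B2A


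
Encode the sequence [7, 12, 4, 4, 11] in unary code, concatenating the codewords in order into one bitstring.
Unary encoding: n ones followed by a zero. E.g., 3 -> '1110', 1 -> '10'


Encode each number as n ones followed by a terminating 0:
  7 -> 11111110 (8 bits)
  12 -> 1111111111110 (13 bits)
  4 -> 11110 (5 bits)
  4 -> 11110 (5 bits)
  11 -> 111111111110 (12 bits)
Total length = 8 + 13 + 5 + 5 + 12 = 43 bits.

Unary([7, 12, 4, 4, 11]) = 1111111011111111111101111011110111111111110 (43 bits)


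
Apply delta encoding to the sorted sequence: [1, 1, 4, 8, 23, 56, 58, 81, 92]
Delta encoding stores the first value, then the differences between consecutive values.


First value: 1
Deltas:
  1 - 1 = 0
  4 - 1 = 3
  8 - 4 = 4
  23 - 8 = 15
  56 - 23 = 33
  58 - 56 = 2
  81 - 58 = 23
  92 - 81 = 11


Delta encoded: [1, 0, 3, 4, 15, 33, 2, 23, 11]


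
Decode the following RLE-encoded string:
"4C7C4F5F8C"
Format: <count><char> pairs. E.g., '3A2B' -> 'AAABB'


Expanding each <count><char> pair:
  4C -> 'CCCC'
  7C -> 'CCCCCCC'
  4F -> 'FFFF'
  5F -> 'FFFFF'
  8C -> 'CCCCCCCC'

Decoded = CCCCCCCCCCCFFFFFFFFFCCCCCCCC


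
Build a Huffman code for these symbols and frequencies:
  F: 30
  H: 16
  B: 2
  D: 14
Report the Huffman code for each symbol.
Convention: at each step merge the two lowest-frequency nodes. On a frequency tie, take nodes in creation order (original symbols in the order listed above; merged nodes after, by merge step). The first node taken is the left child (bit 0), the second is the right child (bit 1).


Huffman tree construction:
Step 1: Merge B(2) + D(14) = 16
Step 2: Merge H(16) + (B+D)(16) = 32
Step 3: Merge F(30) + (H+(B+D))(32) = 62
Read each symbol's code off the tree from the root (left child = 0, right child = 1).

Codes:
  F: 0 (length 1)
  H: 10 (length 2)
  B: 110 (length 3)
  D: 111 (length 3)
Average code length: 110/62 = 1.7742 bits/symbol


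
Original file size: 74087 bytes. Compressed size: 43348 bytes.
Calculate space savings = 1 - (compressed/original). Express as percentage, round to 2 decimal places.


ratio = compressed/original = 43348/74087 = 0.585096
savings = 1 - ratio = 1 - 0.585096 = 0.414904
as a percentage: 0.414904 * 100 = 41.49%

Space savings = 1 - 43348/74087 = 41.49%


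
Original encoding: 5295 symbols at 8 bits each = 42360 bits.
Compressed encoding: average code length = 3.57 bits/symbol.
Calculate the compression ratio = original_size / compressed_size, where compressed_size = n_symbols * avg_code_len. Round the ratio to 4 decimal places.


original_size = n_symbols * orig_bits = 5295 * 8 = 42360 bits
compressed_size = n_symbols * avg_code_len = 5295 * 3.57 = 18903.15 bits
ratio = original_size / compressed_size = 42360 / 18903.15 = 2.2409

Compression ratio = 2.2409


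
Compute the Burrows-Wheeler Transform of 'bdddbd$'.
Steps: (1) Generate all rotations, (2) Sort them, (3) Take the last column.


Rotations (sorted):
  0: $bdddbd -> last char: d
  1: bd$bddd -> last char: d
  2: bdddbd$ -> last char: $
  3: d$bdddb -> last char: b
  4: dbd$bdd -> last char: d
  5: ddbd$bd -> last char: d
  6: dddbd$b -> last char: b


BWT = dd$bddb


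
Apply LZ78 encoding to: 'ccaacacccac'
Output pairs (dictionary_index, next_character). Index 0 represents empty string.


LZ78 encoding steps:
Dictionary: {0: ''}
Step 1: w='' (idx 0), next='c' -> output (0, 'c'), add 'c' as idx 1
Step 2: w='c' (idx 1), next='a' -> output (1, 'a'), add 'ca' as idx 2
Step 3: w='' (idx 0), next='a' -> output (0, 'a'), add 'a' as idx 3
Step 4: w='ca' (idx 2), next='c' -> output (2, 'c'), add 'cac' as idx 4
Step 5: w='c' (idx 1), next='c' -> output (1, 'c'), add 'cc' as idx 5
Step 6: w='a' (idx 3), next='c' -> output (3, 'c'), add 'ac' as idx 6


Encoded: [(0, 'c'), (1, 'a'), (0, 'a'), (2, 'c'), (1, 'c'), (3, 'c')]


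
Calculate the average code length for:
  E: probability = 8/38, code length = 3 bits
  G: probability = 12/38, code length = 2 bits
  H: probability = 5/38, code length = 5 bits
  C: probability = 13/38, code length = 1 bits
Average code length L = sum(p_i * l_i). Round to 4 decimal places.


Weighted contributions p_i * l_i:
  E: (8/38) * 3 = 24/38
  G: (12/38) * 2 = 24/38
  H: (5/38) * 5 = 25/38
  C: (13/38) * 1 = 13/38
Sum = (24 + 24 + 25 + 13)/38 = 86/38

L = 86/38 = 2.2632 bits/symbol


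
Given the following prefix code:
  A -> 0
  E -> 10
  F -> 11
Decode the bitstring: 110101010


Decoding step by step:
Bits 11 -> F
Bits 0 -> A
Bits 10 -> E
Bits 10 -> E
Bits 10 -> E


Decoded message: FAEEE


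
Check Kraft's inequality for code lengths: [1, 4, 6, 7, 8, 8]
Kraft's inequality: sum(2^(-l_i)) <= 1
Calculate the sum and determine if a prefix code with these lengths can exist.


Sum = 2^(-1) + 2^(-4) + 2^(-6) + 2^(-7) + 2^(-8) + 2^(-8)
    = 0.5 + 0.0625 + 0.015625 + 0.0078125 + 0.00390625 + 0.00390625
    = 152/256 = 0.59375
Since 0.59375 <= 1, Kraft's inequality IS satisfied.
A prefix code with these lengths CAN exist.

Kraft sum = 0.59375. Satisfied.


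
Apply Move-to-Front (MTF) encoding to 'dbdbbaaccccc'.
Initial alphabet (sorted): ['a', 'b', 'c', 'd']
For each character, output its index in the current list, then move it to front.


MTF encoding:
'd': index 3 in ['a', 'b', 'c', 'd'] -> ['d', 'a', 'b', 'c']
'b': index 2 in ['d', 'a', 'b', 'c'] -> ['b', 'd', 'a', 'c']
'd': index 1 in ['b', 'd', 'a', 'c'] -> ['d', 'b', 'a', 'c']
'b': index 1 in ['d', 'b', 'a', 'c'] -> ['b', 'd', 'a', 'c']
'b': index 0 in ['b', 'd', 'a', 'c'] -> ['b', 'd', 'a', 'c']
'a': index 2 in ['b', 'd', 'a', 'c'] -> ['a', 'b', 'd', 'c']
'a': index 0 in ['a', 'b', 'd', 'c'] -> ['a', 'b', 'd', 'c']
'c': index 3 in ['a', 'b', 'd', 'c'] -> ['c', 'a', 'b', 'd']
'c': index 0 in ['c', 'a', 'b', 'd'] -> ['c', 'a', 'b', 'd']
'c': index 0 in ['c', 'a', 'b', 'd'] -> ['c', 'a', 'b', 'd']
'c': index 0 in ['c', 'a', 'b', 'd'] -> ['c', 'a', 'b', 'd']
'c': index 0 in ['c', 'a', 'b', 'd'] -> ['c', 'a', 'b', 'd']


Output: [3, 2, 1, 1, 0, 2, 0, 3, 0, 0, 0, 0]


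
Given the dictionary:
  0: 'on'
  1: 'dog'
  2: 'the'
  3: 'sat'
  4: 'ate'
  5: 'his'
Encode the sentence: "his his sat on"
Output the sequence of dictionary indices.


Look up each word in the dictionary:
  'his' -> 5
  'his' -> 5
  'sat' -> 3
  'on' -> 0

Encoded: [5, 5, 3, 0]


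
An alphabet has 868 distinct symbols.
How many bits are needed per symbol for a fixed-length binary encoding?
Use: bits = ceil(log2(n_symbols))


log2(868) = 9.7616
Bracket: 2^9 = 512 < 868 <= 2^10 = 1024
So ceil(log2(868)) = 10

bits = ceil(log2(868)) = ceil(9.7616) = 10 bits


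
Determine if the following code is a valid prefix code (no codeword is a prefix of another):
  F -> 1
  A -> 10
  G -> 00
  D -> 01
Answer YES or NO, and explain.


Checking each pair (does one codeword prefix another?):
  F='1' vs A='10': prefix -- VIOLATION

NO -- this is NOT a valid prefix code. F (1) is a prefix of A (10).


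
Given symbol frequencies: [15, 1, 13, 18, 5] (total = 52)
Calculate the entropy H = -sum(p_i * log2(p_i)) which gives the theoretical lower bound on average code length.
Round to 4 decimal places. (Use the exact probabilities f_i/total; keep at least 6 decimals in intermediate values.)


Per-symbol terms -p_i * log2(p_i) with p_i = f_i/52:
  p = 15/52 = 0.288462: log2(p) = -1.793549, -p*log2(p) = 0.517370
  p = 1/52 = 0.019231: log2(p) = -5.700440, -p*log2(p) = 0.109624
  p = 13/52 = 0.250000: log2(p) = -2.000000, -p*log2(p) = 0.500000
  p = 18/52 = 0.346154: log2(p) = -1.530515, -p*log2(p) = 0.529794
  p = 5/52 = 0.096154: log2(p) = -3.378512, -p*log2(p) = 0.324857
H = 0.517370 + 0.109624 + 0.500000 + 0.529794 + 0.324857 = 1.981645

H = 1.9816 bits/symbol


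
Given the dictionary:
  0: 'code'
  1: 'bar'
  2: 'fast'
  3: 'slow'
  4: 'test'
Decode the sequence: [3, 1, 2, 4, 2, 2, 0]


Look up each index in the dictionary:
  3 -> 'slow'
  1 -> 'bar'
  2 -> 'fast'
  4 -> 'test'
  2 -> 'fast'
  2 -> 'fast'
  0 -> 'code'

Decoded: "slow bar fast test fast fast code"


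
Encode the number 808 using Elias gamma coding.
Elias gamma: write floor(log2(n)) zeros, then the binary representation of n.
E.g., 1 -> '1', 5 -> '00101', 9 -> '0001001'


num_bits = floor(log2(808)) + 1 = 10
leading_zeros = num_bits - 1 = 9
binary(808) = 1100101000

Elias gamma(808) = '000000000' + '1100101000' = 0000000001100101000 (19 bits)


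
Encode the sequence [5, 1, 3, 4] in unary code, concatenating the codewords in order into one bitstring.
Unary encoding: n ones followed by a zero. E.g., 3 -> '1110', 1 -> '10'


Encode each number as n ones followed by a terminating 0:
  5 -> 111110 (6 bits)
  1 -> 10 (2 bits)
  3 -> 1110 (4 bits)
  4 -> 11110 (5 bits)
Total length = 6 + 2 + 4 + 5 = 17 bits.

Unary([5, 1, 3, 4]) = 11111010111011110 (17 bits)


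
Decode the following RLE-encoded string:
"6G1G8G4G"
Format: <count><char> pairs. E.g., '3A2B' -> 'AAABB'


Expanding each <count><char> pair:
  6G -> 'GGGGGG'
  1G -> 'G'
  8G -> 'GGGGGGGG'
  4G -> 'GGGG'

Decoded = GGGGGGGGGGGGGGGGGGG


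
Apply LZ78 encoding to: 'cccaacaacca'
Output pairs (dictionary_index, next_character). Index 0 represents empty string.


LZ78 encoding steps:
Dictionary: {0: ''}
Step 1: w='' (idx 0), next='c' -> output (0, 'c'), add 'c' as idx 1
Step 2: w='c' (idx 1), next='c' -> output (1, 'c'), add 'cc' as idx 2
Step 3: w='' (idx 0), next='a' -> output (0, 'a'), add 'a' as idx 3
Step 4: w='a' (idx 3), next='c' -> output (3, 'c'), add 'ac' as idx 4
Step 5: w='a' (idx 3), next='a' -> output (3, 'a'), add 'aa' as idx 5
Step 6: w='cc' (idx 2), next='a' -> output (2, 'a'), add 'cca' as idx 6


Encoded: [(0, 'c'), (1, 'c'), (0, 'a'), (3, 'c'), (3, 'a'), (2, 'a')]


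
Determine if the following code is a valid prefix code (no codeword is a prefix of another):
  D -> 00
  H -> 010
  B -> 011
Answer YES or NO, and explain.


Checking each pair (does one codeword prefix another?):
  D='00' vs H='010': no prefix
  D='00' vs B='011': no prefix
  H='010' vs D='00': no prefix
  H='010' vs B='011': no prefix
  B='011' vs D='00': no prefix
  B='011' vs H='010': no prefix
No violation found over all pairs.

YES -- this is a valid prefix code. No codeword is a prefix of any other codeword.


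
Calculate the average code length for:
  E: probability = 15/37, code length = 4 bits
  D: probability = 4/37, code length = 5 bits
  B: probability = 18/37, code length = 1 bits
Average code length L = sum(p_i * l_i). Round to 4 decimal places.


Weighted contributions p_i * l_i:
  E: (15/37) * 4 = 60/37
  D: (4/37) * 5 = 20/37
  B: (18/37) * 1 = 18/37
Sum = (60 + 20 + 18)/37 = 98/37

L = 98/37 = 2.6486 bits/symbol


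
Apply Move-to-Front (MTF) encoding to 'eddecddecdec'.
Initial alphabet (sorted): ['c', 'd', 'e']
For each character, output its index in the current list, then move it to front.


MTF encoding:
'e': index 2 in ['c', 'd', 'e'] -> ['e', 'c', 'd']
'd': index 2 in ['e', 'c', 'd'] -> ['d', 'e', 'c']
'd': index 0 in ['d', 'e', 'c'] -> ['d', 'e', 'c']
'e': index 1 in ['d', 'e', 'c'] -> ['e', 'd', 'c']
'c': index 2 in ['e', 'd', 'c'] -> ['c', 'e', 'd']
'd': index 2 in ['c', 'e', 'd'] -> ['d', 'c', 'e']
'd': index 0 in ['d', 'c', 'e'] -> ['d', 'c', 'e']
'e': index 2 in ['d', 'c', 'e'] -> ['e', 'd', 'c']
'c': index 2 in ['e', 'd', 'c'] -> ['c', 'e', 'd']
'd': index 2 in ['c', 'e', 'd'] -> ['d', 'c', 'e']
'e': index 2 in ['d', 'c', 'e'] -> ['e', 'd', 'c']
'c': index 2 in ['e', 'd', 'c'] -> ['c', 'e', 'd']


Output: [2, 2, 0, 1, 2, 2, 0, 2, 2, 2, 2, 2]


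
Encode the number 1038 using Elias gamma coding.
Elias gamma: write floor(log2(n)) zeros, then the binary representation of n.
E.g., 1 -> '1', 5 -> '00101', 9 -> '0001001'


num_bits = floor(log2(1038)) + 1 = 11
leading_zeros = num_bits - 1 = 10
binary(1038) = 10000001110

Elias gamma(1038) = '0000000000' + '10000001110' = 000000000010000001110 (21 bits)


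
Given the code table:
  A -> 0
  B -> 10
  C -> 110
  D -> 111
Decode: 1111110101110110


Decoding:
111 -> D
111 -> D
0 -> A
10 -> B
111 -> D
0 -> A
110 -> C


Result: DDABDAC


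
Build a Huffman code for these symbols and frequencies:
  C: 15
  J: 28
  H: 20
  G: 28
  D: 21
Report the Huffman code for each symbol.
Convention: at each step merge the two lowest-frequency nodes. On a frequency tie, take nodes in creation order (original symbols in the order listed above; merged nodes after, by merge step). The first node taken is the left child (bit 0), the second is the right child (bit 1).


Huffman tree construction:
Step 1: Merge C(15) + H(20) = 35
Step 2: Merge D(21) + J(28) = 49
Step 3: Merge G(28) + (C+H)(35) = 63
Step 4: Merge (D+J)(49) + (G+(C+H))(63) = 112
Read each symbol's code off the tree from the root (left child = 0, right child = 1).

Codes:
  C: 110 (length 3)
  J: 01 (length 2)
  H: 111 (length 3)
  G: 10 (length 2)
  D: 00 (length 2)
Average code length: 259/112 = 2.3125 bits/symbol


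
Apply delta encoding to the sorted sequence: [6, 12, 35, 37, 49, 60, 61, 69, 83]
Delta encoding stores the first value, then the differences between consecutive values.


First value: 6
Deltas:
  12 - 6 = 6
  35 - 12 = 23
  37 - 35 = 2
  49 - 37 = 12
  60 - 49 = 11
  61 - 60 = 1
  69 - 61 = 8
  83 - 69 = 14


Delta encoded: [6, 6, 23, 2, 12, 11, 1, 8, 14]


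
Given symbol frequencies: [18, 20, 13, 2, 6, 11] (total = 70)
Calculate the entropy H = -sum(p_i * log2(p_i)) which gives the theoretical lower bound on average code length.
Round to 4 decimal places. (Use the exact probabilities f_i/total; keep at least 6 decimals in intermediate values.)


Per-symbol terms -p_i * log2(p_i) with p_i = f_i/70:
  p = 18/70 = 0.257143: log2(p) = -1.959358, -p*log2(p) = 0.503835
  p = 20/70 = 0.285714: log2(p) = -1.807355, -p*log2(p) = 0.516387
  p = 13/70 = 0.185714: log2(p) = -2.428843, -p*log2(p) = 0.451071
  p = 2/70 = 0.028571: log2(p) = -5.129283, -p*log2(p) = 0.146551
  p = 6/70 = 0.085714: log2(p) = -3.544321, -p*log2(p) = 0.303799
  p = 11/70 = 0.157143: log2(p) = -2.669851, -p*log2(p) = 0.419548
H = 0.503835 + 0.516387 + 0.451071 + 0.146551 + 0.303799 + 0.419548 = 2.341191

H = 2.3412 bits/symbol


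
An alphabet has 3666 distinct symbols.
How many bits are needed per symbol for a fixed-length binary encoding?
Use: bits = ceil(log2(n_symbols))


log2(3666) = 11.84
Bracket: 2^11 = 2048 < 3666 <= 2^12 = 4096
So ceil(log2(3666)) = 12

bits = ceil(log2(3666)) = ceil(11.84) = 12 bits


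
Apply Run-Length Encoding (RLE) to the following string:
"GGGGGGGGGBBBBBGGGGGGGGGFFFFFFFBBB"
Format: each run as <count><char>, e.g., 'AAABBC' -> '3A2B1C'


Scanning runs left to right:
  i=0: run of 'G' x 9 -> '9G'
  i=9: run of 'B' x 5 -> '5B'
  i=14: run of 'G' x 9 -> '9G'
  i=23: run of 'F' x 7 -> '7F'
  i=30: run of 'B' x 3 -> '3B'

RLE = 9G5B9G7F3B


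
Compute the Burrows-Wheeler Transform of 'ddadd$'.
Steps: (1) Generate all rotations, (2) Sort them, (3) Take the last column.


Rotations (sorted):
  0: $ddadd -> last char: d
  1: add$dd -> last char: d
  2: d$ddad -> last char: d
  3: dadd$d -> last char: d
  4: dd$dda -> last char: a
  5: ddadd$ -> last char: $


BWT = dddda$


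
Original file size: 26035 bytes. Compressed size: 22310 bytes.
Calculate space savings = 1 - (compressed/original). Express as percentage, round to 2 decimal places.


ratio = compressed/original = 22310/26035 = 0.856923
savings = 1 - ratio = 1 - 0.856923 = 0.143077
as a percentage: 0.143077 * 100 = 14.31%

Space savings = 1 - 22310/26035 = 14.31%


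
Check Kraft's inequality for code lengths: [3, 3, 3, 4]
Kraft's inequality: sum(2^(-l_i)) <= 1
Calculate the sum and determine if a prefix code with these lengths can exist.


Sum = 2^(-3) + 2^(-3) + 2^(-3) + 2^(-4)
    = 0.125 + 0.125 + 0.125 + 0.0625
    = 7/16 = 0.4375
Since 0.4375 <= 1, Kraft's inequality IS satisfied.
A prefix code with these lengths CAN exist.

Kraft sum = 0.4375. Satisfied.


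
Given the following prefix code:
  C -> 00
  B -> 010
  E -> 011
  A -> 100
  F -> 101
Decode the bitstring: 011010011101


Decoding step by step:
Bits 011 -> E
Bits 010 -> B
Bits 011 -> E
Bits 101 -> F


Decoded message: EBEF


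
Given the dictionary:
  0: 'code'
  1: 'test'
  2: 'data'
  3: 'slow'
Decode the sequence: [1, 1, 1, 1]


Look up each index in the dictionary:
  1 -> 'test'
  1 -> 'test'
  1 -> 'test'
  1 -> 'test'

Decoded: "test test test test"


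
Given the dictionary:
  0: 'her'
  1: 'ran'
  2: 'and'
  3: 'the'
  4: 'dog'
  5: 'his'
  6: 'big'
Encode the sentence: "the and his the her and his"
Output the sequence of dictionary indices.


Look up each word in the dictionary:
  'the' -> 3
  'and' -> 2
  'his' -> 5
  'the' -> 3
  'her' -> 0
  'and' -> 2
  'his' -> 5

Encoded: [3, 2, 5, 3, 0, 2, 5]


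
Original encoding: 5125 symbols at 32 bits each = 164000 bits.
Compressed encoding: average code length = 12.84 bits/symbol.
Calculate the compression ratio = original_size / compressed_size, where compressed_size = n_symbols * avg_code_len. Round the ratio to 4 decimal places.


original_size = n_symbols * orig_bits = 5125 * 32 = 164000 bits
compressed_size = n_symbols * avg_code_len = 5125 * 12.84 = 65805.0 bits
ratio = original_size / compressed_size = 164000 / 65805.0 = 2.4922

Compression ratio = 2.4922


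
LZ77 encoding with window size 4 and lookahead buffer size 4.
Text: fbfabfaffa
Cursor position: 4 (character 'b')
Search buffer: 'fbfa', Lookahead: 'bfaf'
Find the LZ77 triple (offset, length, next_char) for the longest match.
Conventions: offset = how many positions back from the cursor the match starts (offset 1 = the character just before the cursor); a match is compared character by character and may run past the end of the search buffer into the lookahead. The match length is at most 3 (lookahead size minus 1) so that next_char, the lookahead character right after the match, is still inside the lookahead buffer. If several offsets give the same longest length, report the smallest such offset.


Try each offset into the search buffer:
  offset=1 (pos 3, char 'a'): match length 0
  offset=2 (pos 2, char 'f'): match length 0
  offset=3 (pos 1, char 'b'): match length 3
  offset=4 (pos 0, char 'f'): match length 0
Longest match has length 3 at offset 3.
next_char = character at position 4 + 3 = 7 -> 'f'

Best match: offset=3, length=3 (matching 'bfa' starting at position 1)
LZ77 triple: (3, 3, 'f')


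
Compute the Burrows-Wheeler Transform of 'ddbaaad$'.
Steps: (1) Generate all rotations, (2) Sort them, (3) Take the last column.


Rotations (sorted):
  0: $ddbaaad -> last char: d
  1: aaad$ddb -> last char: b
  2: aad$ddba -> last char: a
  3: ad$ddbaa -> last char: a
  4: baaad$dd -> last char: d
  5: d$ddbaaa -> last char: a
  6: dbaaad$d -> last char: d
  7: ddbaaad$ -> last char: $


BWT = dbaadad$


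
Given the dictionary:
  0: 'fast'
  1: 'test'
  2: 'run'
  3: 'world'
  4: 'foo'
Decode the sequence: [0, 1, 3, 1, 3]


Look up each index in the dictionary:
  0 -> 'fast'
  1 -> 'test'
  3 -> 'world'
  1 -> 'test'
  3 -> 'world'

Decoded: "fast test world test world"


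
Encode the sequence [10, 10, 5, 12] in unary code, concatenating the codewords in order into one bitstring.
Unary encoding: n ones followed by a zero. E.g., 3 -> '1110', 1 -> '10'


Encode each number as n ones followed by a terminating 0:
  10 -> 11111111110 (11 bits)
  10 -> 11111111110 (11 bits)
  5 -> 111110 (6 bits)
  12 -> 1111111111110 (13 bits)
Total length = 11 + 11 + 6 + 13 = 41 bits.

Unary([10, 10, 5, 12]) = 11111111110111111111101111101111111111110 (41 bits)


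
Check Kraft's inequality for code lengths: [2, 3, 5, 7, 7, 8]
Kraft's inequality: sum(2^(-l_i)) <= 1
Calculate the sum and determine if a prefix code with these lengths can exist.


Sum = 2^(-2) + 2^(-3) + 2^(-5) + 2^(-7) + 2^(-7) + 2^(-8)
    = 0.25 + 0.125 + 0.03125 + 0.0078125 + 0.0078125 + 0.00390625
    = 109/256 = 0.42578125
Since 0.42578125 <= 1, Kraft's inequality IS satisfied.
A prefix code with these lengths CAN exist.

Kraft sum = 0.42578125. Satisfied.


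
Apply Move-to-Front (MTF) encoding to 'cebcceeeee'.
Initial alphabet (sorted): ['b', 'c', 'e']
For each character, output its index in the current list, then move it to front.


MTF encoding:
'c': index 1 in ['b', 'c', 'e'] -> ['c', 'b', 'e']
'e': index 2 in ['c', 'b', 'e'] -> ['e', 'c', 'b']
'b': index 2 in ['e', 'c', 'b'] -> ['b', 'e', 'c']
'c': index 2 in ['b', 'e', 'c'] -> ['c', 'b', 'e']
'c': index 0 in ['c', 'b', 'e'] -> ['c', 'b', 'e']
'e': index 2 in ['c', 'b', 'e'] -> ['e', 'c', 'b']
'e': index 0 in ['e', 'c', 'b'] -> ['e', 'c', 'b']
'e': index 0 in ['e', 'c', 'b'] -> ['e', 'c', 'b']
'e': index 0 in ['e', 'c', 'b'] -> ['e', 'c', 'b']
'e': index 0 in ['e', 'c', 'b'] -> ['e', 'c', 'b']


Output: [1, 2, 2, 2, 0, 2, 0, 0, 0, 0]


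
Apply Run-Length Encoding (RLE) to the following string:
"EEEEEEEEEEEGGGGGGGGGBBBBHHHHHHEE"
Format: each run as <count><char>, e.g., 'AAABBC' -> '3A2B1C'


Scanning runs left to right:
  i=0: run of 'E' x 11 -> '11E'
  i=11: run of 'G' x 9 -> '9G'
  i=20: run of 'B' x 4 -> '4B'
  i=24: run of 'H' x 6 -> '6H'
  i=30: run of 'E' x 2 -> '2E'

RLE = 11E9G4B6H2E


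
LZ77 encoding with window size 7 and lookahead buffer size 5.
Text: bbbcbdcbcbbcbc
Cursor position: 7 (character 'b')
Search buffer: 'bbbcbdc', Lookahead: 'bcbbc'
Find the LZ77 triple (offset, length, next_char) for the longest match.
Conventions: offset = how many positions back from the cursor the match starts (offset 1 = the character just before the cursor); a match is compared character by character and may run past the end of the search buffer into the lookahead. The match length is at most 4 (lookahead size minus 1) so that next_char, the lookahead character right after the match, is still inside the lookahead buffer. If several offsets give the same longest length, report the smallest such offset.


Try each offset into the search buffer:
  offset=1 (pos 6, char 'c'): match length 0
  offset=2 (pos 5, char 'd'): match length 0
  offset=3 (pos 4, char 'b'): match length 1
  offset=4 (pos 3, char 'c'): match length 0
  offset=5 (pos 2, char 'b'): match length 3
  offset=6 (pos 1, char 'b'): match length 1
  offset=7 (pos 0, char 'b'): match length 1
Longest match has length 3 at offset 5.
next_char = character at position 7 + 3 = 10 -> 'b'

Best match: offset=5, length=3 (matching 'bcb' starting at position 2)
LZ77 triple: (5, 3, 'b')


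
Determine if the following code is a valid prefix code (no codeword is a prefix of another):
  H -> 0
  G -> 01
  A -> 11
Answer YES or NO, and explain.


Checking each pair (does one codeword prefix another?):
  H='0' vs G='01': prefix -- VIOLATION

NO -- this is NOT a valid prefix code. H (0) is a prefix of G (01).


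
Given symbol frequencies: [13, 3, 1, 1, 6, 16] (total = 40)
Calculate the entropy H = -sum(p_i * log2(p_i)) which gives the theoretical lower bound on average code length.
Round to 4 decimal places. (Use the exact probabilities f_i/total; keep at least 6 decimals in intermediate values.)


Per-symbol terms -p_i * log2(p_i) with p_i = f_i/40:
  p = 13/40 = 0.325000: log2(p) = -1.621488, -p*log2(p) = 0.526984
  p = 3/40 = 0.075000: log2(p) = -3.736966, -p*log2(p) = 0.280272
  p = 1/40 = 0.025000: log2(p) = -5.321928, -p*log2(p) = 0.133048
  p = 1/40 = 0.025000: log2(p) = -5.321928, -p*log2(p) = 0.133048
  p = 6/40 = 0.150000: log2(p) = -2.736966, -p*log2(p) = 0.410545
  p = 16/40 = 0.400000: log2(p) = -1.321928, -p*log2(p) = 0.528771
H = 0.526984 + 0.280272 + 0.133048 + 0.133048 + 0.410545 + 0.528771 = 2.012668

H = 2.0127 bits/symbol


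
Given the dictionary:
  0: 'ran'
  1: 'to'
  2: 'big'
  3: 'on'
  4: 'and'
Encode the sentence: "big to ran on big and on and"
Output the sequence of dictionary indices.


Look up each word in the dictionary:
  'big' -> 2
  'to' -> 1
  'ran' -> 0
  'on' -> 3
  'big' -> 2
  'and' -> 4
  'on' -> 3
  'and' -> 4

Encoded: [2, 1, 0, 3, 2, 4, 3, 4]


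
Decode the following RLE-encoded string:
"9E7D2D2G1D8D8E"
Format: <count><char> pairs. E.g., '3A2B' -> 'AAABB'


Expanding each <count><char> pair:
  9E -> 'EEEEEEEEE'
  7D -> 'DDDDDDD'
  2D -> 'DD'
  2G -> 'GG'
  1D -> 'D'
  8D -> 'DDDDDDDD'
  8E -> 'EEEEEEEE'

Decoded = EEEEEEEEEDDDDDDDDDGGDDDDDDDDDEEEEEEEE


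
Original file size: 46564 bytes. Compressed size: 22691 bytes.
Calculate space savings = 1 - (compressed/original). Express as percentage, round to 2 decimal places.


ratio = compressed/original = 22691/46564 = 0.487308
savings = 1 - ratio = 1 - 0.487308 = 0.512692
as a percentage: 0.512692 * 100 = 51.27%

Space savings = 1 - 22691/46564 = 51.27%


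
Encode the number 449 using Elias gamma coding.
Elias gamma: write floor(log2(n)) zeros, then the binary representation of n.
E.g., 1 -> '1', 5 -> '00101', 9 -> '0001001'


num_bits = floor(log2(449)) + 1 = 9
leading_zeros = num_bits - 1 = 8
binary(449) = 111000001

Elias gamma(449) = '00000000' + '111000001' = 00000000111000001 (17 bits)


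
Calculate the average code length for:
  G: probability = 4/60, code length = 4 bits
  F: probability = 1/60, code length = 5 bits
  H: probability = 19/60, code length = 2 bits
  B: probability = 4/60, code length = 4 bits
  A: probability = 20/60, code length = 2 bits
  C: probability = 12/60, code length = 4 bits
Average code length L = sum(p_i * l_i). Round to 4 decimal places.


Weighted contributions p_i * l_i:
  G: (4/60) * 4 = 16/60
  F: (1/60) * 5 = 5/60
  H: (19/60) * 2 = 38/60
  B: (4/60) * 4 = 16/60
  A: (20/60) * 2 = 40/60
  C: (12/60) * 4 = 48/60
Sum = (16 + 5 + 38 + 16 + 40 + 48)/60 = 163/60

L = 163/60 = 2.7167 bits/symbol


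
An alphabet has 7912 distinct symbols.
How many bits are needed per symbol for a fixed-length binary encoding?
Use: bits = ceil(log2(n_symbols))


log2(7912) = 12.9498
Bracket: 2^12 = 4096 < 7912 <= 2^13 = 8192
So ceil(log2(7912)) = 13

bits = ceil(log2(7912)) = ceil(12.9498) = 13 bits


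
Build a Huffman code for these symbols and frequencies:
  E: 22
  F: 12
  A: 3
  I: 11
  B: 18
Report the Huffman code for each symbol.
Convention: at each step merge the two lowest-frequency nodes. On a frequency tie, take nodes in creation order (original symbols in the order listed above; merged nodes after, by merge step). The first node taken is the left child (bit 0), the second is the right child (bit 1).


Huffman tree construction:
Step 1: Merge A(3) + I(11) = 14
Step 2: Merge F(12) + (A+I)(14) = 26
Step 3: Merge B(18) + E(22) = 40
Step 4: Merge (F+(A+I))(26) + (B+E)(40) = 66
Read each symbol's code off the tree from the root (left child = 0, right child = 1).

Codes:
  E: 11 (length 2)
  F: 00 (length 2)
  A: 010 (length 3)
  I: 011 (length 3)
  B: 10 (length 2)
Average code length: 146/66 = 2.2121 bits/symbol


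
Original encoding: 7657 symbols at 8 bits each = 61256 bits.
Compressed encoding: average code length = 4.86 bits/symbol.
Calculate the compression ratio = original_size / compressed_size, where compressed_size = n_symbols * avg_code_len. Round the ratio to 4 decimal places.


original_size = n_symbols * orig_bits = 7657 * 8 = 61256 bits
compressed_size = n_symbols * avg_code_len = 7657 * 4.86 = 37213.02 bits
ratio = original_size / compressed_size = 61256 / 37213.02 = 1.6461

Compression ratio = 1.6461


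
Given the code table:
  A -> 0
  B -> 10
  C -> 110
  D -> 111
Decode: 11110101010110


Decoding:
111 -> D
10 -> B
10 -> B
10 -> B
10 -> B
110 -> C


Result: DBBBBC


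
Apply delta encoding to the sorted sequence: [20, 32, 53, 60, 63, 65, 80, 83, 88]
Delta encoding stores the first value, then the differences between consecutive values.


First value: 20
Deltas:
  32 - 20 = 12
  53 - 32 = 21
  60 - 53 = 7
  63 - 60 = 3
  65 - 63 = 2
  80 - 65 = 15
  83 - 80 = 3
  88 - 83 = 5


Delta encoded: [20, 12, 21, 7, 3, 2, 15, 3, 5]


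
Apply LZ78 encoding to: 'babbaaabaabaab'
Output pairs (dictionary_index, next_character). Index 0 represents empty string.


LZ78 encoding steps:
Dictionary: {0: ''}
Step 1: w='' (idx 0), next='b' -> output (0, 'b'), add 'b' as idx 1
Step 2: w='' (idx 0), next='a' -> output (0, 'a'), add 'a' as idx 2
Step 3: w='b' (idx 1), next='b' -> output (1, 'b'), add 'bb' as idx 3
Step 4: w='a' (idx 2), next='a' -> output (2, 'a'), add 'aa' as idx 4
Step 5: w='a' (idx 2), next='b' -> output (2, 'b'), add 'ab' as idx 5
Step 6: w='aa' (idx 4), next='b' -> output (4, 'b'), add 'aab' as idx 6
Step 7: w='aab' (idx 6), end of input -> output (6, '')


Encoded: [(0, 'b'), (0, 'a'), (1, 'b'), (2, 'a'), (2, 'b'), (4, 'b'), (6, '')]
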